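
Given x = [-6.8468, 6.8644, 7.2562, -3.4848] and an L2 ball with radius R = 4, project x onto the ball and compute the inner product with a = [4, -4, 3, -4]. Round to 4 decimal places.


Step 1: Compute ||x|| (intermediates to 6 decimals).
||x|| = sqrt((-6.8468)^2 + 6.8644^2 + 7.2562^2 + (-3.4848)^2) = 12.601386
Step 2: Project.
Since ||x|| > R, scale = R/||x|| = 4/12.601386 = 0.317425, proj(x) = scale * x
proj(x) = [-2.173345, 2.178932, 2.303299, -1.106163]
Step 3: Dot product.
a^T * proj(x) = 4*(-2.173345) - 4*2.178932 + 3*2.303299 - 4*(-1.106163) = -6.0746


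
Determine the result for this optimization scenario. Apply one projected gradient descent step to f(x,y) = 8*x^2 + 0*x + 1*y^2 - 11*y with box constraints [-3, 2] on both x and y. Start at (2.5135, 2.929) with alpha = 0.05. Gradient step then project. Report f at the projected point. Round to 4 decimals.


Step 1: Compute gradient at (2.5135, 2.929).
grad_x = 2*8*2.5135 + 0 = 40.216
grad_y = 2*1*2.929 - 11 = -5.142
Step 2: Gradient step.
x_raw = 2.5135 - 0.05*40.216 = 0.5027
y_raw = 2.929 - 0.05*-5.142 = 3.1861
Step 3: Project onto [-3, 2].
x_proj = clip(0.5027) = 0.5027
y_proj = clip(3.1861) = 2.0
Step 4: Evaluate f.
f(0.5027, 2.0) = -15.9783


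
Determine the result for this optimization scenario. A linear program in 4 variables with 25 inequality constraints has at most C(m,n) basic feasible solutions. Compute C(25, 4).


Each vertex corresponds to some choice of n active constraints out of m, so the number of vertices is at most C(m, n) = m! / (n!(m-n)!).
m = 25, n = 4
Numerator: 25 * 24 * 23 * 22
Denominator: 4! = 24
C(25, 4) = 12650


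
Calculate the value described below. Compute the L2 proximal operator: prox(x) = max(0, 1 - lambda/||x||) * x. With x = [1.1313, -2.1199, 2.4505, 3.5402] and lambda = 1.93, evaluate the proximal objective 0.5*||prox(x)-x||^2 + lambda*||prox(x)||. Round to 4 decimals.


Step 1: Compute ||x||.
||x|| = 4.9307
Step 2: Compute scaling factor.
scale = max(0, 1 - 1.93/4.9307) = 0.6086
Step 3: prox(x) = [0.6885, -1.2901, 1.4913, 2.1545]
||prox(x)|| = 3.0007
Step 4: Proximal objective.
0.5*||prox-x||^2 = 1.8625
lambda*||prox|| = 5.7914
Total = 7.6538


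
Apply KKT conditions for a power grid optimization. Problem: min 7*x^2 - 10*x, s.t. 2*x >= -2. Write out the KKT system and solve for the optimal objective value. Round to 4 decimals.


Step 1: Try lambda = 0 (constraint inactive).
Stationarity: 2*7*x - 10 = 0
x* = 10/(2*7) = 5/7 = 0.7143 (rounded; the exact value 5/7 is used below)
Check constraint: 2*0.7143 = 1.4286 >= -2 -- satisfied.
Step 2: Compute optimal value.
f(x*) = 7*(5/7)^2 - 10*(5/7) = -3.5714


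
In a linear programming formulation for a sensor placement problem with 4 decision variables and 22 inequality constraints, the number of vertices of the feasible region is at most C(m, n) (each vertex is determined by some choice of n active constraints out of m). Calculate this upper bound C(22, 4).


Each vertex corresponds to some choice of n active constraints out of m, so the number of vertices is at most C(m, n) = m! / (n!(m-n)!).
m = 22, n = 4
Numerator: 22 * 21 * 20 * 19
Denominator: 4! = 24
C(22, 4) = 7315


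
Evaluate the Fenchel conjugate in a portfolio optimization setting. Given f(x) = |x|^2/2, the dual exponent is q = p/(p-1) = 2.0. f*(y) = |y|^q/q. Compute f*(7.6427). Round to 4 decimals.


The conjugate exponent q satisfies 1/p + 1/q = 1.
p = 2, so q = 2/(2 - 1) = 2.0
|y|^q = 7.6427^2.0 = 58.4109
f*(7.6427) = 58.4109 / 2.0 = 29.2054


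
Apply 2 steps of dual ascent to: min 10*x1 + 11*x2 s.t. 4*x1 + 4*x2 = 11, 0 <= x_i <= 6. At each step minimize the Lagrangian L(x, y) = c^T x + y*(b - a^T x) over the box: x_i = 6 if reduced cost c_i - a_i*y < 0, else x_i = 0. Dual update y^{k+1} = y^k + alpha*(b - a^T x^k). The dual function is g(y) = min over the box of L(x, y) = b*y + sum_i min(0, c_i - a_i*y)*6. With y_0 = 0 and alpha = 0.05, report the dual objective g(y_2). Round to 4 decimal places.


Dual ascent for LP: min 10*x1 + 11*x2, 4*x1 + 4*x2 = 11, 0 <= x_i <= 6
Step 1: y^k = 0.0, reduced costs: (10.0, 11.0)
  x^k = (0.0, 0.0), subgradient = b - a^T x = 11.0
  y^{k+1} = 0.0 + 0.05*11.0 = 0.55
Step 2: y^k = 0.55, reduced costs: (7.8, 8.8)
  x^k = (0.0, 0.0), subgradient = b - a^T x = 11.0
  y^{k+1} = 0.55 + 0.05*11.0 = 1.1
Dual objective at y_2 = 1.1: reduced costs (5.6, 6.6), box minimizer x = (0.0, 0.0)
g(y_2) = b*y + (c1 - a1*y)*x1 + (c2 - a2*y)*x2 = 11*1.1 + 5.6*0.0 + 6.6*0.0 = 12.1 + 0.0 + 0.0 = 12.1


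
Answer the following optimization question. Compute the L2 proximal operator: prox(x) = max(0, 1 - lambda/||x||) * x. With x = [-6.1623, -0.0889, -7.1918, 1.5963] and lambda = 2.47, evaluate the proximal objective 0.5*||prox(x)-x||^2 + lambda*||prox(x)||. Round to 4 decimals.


Step 1: Compute ||x||.
||x|| = 9.6048
Step 2: Compute scaling factor.
scale = max(0, 1 - 2.47/9.6048) = 0.7428
Step 3: prox(x) = [-4.5776, -0.066, -5.3423, 1.1858]
||prox(x)|| = 7.1348
Step 4: Proximal objective.
0.5*||prox-x||^2 = 3.0505
lambda*||prox|| = 17.623
Total = 20.6734


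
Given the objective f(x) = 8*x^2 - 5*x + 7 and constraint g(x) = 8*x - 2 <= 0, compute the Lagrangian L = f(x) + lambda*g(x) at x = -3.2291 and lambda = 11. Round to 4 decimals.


Step 1: Evaluate f(x).
f(-3.2291) = 8*(-3.2291)^2 - 5*(-3.2291) + 7 = 106.5622
Step 2: Evaluate g(x).
g(-3.2291) = 8*-3.2291 - 2 = -27.8328
Step 3: Compute Lagrangian.
L = 106.5622 + 11*-27.8328 = -199.5986


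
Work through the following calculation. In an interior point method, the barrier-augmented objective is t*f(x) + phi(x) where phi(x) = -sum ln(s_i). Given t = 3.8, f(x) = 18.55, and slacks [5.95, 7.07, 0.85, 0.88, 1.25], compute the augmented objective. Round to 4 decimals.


Step 1: Compute log-barrier.
ln values: [1.7834, 1.9559, -0.1625, -0.1278, 0.2231]
phi = -(1.7834 + 1.9559 - 0.1625 - 0.1278 + 0.2231) = -3.672
Step 2: Compute augmented objective.
t*f(x) = 3.8*18.55 = 70.49
Total = 70.49 - 3.672 = 66.818


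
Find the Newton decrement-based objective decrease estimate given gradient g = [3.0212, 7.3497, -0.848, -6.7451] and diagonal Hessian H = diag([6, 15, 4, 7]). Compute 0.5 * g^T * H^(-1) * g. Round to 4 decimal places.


Step 1: H is diagonal, so H^(-1) * g = [0.5035, 0.49, -0.212, -0.9636].
Step 2: g^T H^(-1) g = sum_i g_i^2 / H_ii
  = (3.0212)^2/6 + (7.3497)^2/15 + (-0.848)^2/4 + (-6.7451)^2/7
  = 1.5213 + 3.6012 + 0.1798 + 6.4995 = 11.8017
Step 3: Objective decrease = 0.5 * g^T H^(-1) g = 5.9009


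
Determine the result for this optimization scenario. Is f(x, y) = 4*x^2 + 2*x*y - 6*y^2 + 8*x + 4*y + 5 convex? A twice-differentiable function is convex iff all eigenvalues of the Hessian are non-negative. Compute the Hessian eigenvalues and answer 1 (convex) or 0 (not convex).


The Hessian of f(x,y) = 4*x^2 + 2*x*y - 6*y^2 + 8*x + 4*y + 5 is:
H = [[8, 2], [2, -12]]
Trace = 8 - 12 = -4
Determinant = 8*-12 - (2)^2 = -100
Discriminant = (-4)^2 - 4*-100 = 416.0
Eigenvalues: lambda_1 = -12.198, lambda_2 = 8.198
The function is not convex.

0


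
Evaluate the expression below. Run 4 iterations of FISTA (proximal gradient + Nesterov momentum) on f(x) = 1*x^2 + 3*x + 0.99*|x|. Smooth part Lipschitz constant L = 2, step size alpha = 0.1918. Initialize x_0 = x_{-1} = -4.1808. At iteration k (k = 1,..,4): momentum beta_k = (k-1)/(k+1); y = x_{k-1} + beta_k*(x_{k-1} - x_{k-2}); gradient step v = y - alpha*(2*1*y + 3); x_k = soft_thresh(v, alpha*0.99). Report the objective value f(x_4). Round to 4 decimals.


FISTA on f(x) = 1*x^2 + 3*x + 0.99*|x|
L = 2, alpha = 0.1918
Iteration 1: beta = 0.0, y = -4.1808 + 0.0*(-4.1808 + 4.1808) = -4.1808
  grad(y) = -5.3616, v = y - alpha*grad = -3.1524
  prox(v) = soft_thresh(-3.1524, 0.1899) = -2.9626
Iteration 2: beta = 0.3333, y = -2.9626 + 0.3333*(-2.9626 + 4.1808) = -2.5565
  grad(y) = -2.113, v = y - alpha*grad = -2.1512
  prox(v) = soft_thresh(-2.1512, 0.1899) = -1.9613
Iteration 3: beta = 0.5, y = -1.9613 + 0.5*(-1.9613 + 2.9626) = -1.4607
  grad(y) = 0.0786, v = y - alpha*grad = -1.4758
  prox(v) = soft_thresh(-1.4758, 0.1899) = -1.2859
Iteration 4: beta = 0.6, y = -1.2859 + 0.6*(-1.2859 + 1.9613) = -0.8806
  grad(y) = 1.2387, v = y - alpha*grad = -1.1182
  prox(v) = soft_thresh(-1.1182, 0.1899) = -0.9284
f(x_4) = 1*(-0.9284)^2 + 3*(-0.9284) + 0.99*|-0.9284| = -1.0041


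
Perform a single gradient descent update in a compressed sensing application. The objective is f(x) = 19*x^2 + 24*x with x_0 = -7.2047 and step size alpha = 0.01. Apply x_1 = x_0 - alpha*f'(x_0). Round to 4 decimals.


We compute the gradient at x_0 and apply the update.
f'(x) = 38*x + 24
f'(-7.2047) = 38*-7.2047 + 24 = -249.7786
x_1 = -7.2047 - 0.01*-249.7786 = -4.7069


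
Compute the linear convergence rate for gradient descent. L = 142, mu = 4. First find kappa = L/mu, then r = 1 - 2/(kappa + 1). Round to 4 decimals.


Step 1: Compute the condition number.
kappa = L/mu = 142/4 = 35.5
Step 2: Compute the convergence rate.
r = 1 - 2/(kappa + 1) = 1 - 2*mu/(L + mu) = (L - mu)/(L + mu) = 138/146 = 0.9452


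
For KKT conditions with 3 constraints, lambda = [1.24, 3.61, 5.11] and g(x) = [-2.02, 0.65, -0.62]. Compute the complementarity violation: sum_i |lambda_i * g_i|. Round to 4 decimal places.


KKT complementary slackness check:
lambda_1 * g_1 = 1.24 * -2.02 = -2.5048
lambda_2 * g_2 = 3.61 * 0.65 = 2.3465
lambda_3 * g_3 = 5.11 * -0.62 = -3.1682
Total violation = 2.5048 + 2.3465 + 3.1682 = 8.0195


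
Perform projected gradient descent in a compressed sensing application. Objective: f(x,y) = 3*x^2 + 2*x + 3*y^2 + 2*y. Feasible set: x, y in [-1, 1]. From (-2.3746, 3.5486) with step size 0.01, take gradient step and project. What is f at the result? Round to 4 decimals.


Step 1: Compute gradient at (-2.3746, 3.5486).
grad_x = 2*3*-2.3746 + 2 = -12.2476
grad_y = 2*3*3.5486 + 2 = 23.2916
Step 2: Gradient step.
x_raw = -2.3746 - 0.01*-12.2476 = -2.2521
y_raw = 3.5486 - 0.01*23.2916 = 3.3157
Step 3: Project onto [-1, 1].
x_proj = clip(-2.2521) = -1.0
y_proj = clip(3.3157) = 1.0
Step 4: Evaluate f.
f(-1.0, 1.0) = 6.0


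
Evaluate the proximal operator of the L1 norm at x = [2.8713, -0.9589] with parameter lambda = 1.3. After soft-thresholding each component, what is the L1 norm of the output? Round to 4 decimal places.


Soft-thresholding with lambda = 1.3:
prox(2.8713) = sign(2.8713)*max(|2.8713| - 1.3, 0) = 1.5713
prox(-0.9589) = sign(-0.9589)*max(|-0.9589| - 1.3, 0) = 0.0
prox(x) = [1.5713, 0.0]
||prox(x)||_1 = 1.5713 + 0.0 = 1.5713


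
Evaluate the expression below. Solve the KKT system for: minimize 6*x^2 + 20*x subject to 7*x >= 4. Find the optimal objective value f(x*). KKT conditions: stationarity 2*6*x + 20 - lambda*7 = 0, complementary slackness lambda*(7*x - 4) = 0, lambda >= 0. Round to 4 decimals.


Step 1: Try lambda = 0 (constraint inactive).
x_unc = -20/(2*6) = -1.6667
Check: 7*-1.6667 = -11.6669 < 4 -- violated!
Step 2: Constraint must be active: 7*x = 4
x* = 4/7 = 0.5714 (rounded; the exact value 4/7 is used below)
lambda = (2*6*(4/7) + 20)/7 = 3.8367
Step 3: Compute optimal value.
f(x*) = 6*(4/7)^2 + 20*(4/7) = 13.3878


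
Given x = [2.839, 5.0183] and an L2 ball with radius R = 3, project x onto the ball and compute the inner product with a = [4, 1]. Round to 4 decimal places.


Step 1: Compute ||x|| (intermediates to 6 decimals).
||x|| = sqrt(2.839^2 + 5.0183^2) = 5.765696
Step 2: Project.
Since ||x|| > R, scale = R/||x|| = 3/5.765696 = 0.520319, proj(x) = scale * x
proj(x) = [1.477186, 2.611117]
Step 3: Dot product.
a^T * proj(x) = 4*1.477186 + 1*2.611117 = 8.5199


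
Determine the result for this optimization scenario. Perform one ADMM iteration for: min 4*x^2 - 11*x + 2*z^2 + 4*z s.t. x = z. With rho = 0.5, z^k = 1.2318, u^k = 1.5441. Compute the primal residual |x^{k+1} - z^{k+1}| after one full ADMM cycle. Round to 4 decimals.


ADMM iteration with rho = 0.5, z^k = 1.2318, u^k = 1.5441
Step 1: x-update.
Minimize 4*x^2 - 11*x + (0.5/2)*(x - 1.2318 + 1.5441)^2
FOC: (2*4 + 0.5)*x = 11 + 0.5*(1.2318 - 1.5441)
x^{k+1} = 1.2757
Step 2: z-update.
Minimize 2*z^2 + 4*z + (0.5/2)*(1.2757 - z + 1.5441)^2
FOC: (2*2 + 0.5)*z = -4 + 0.5*(1.2757 + 1.5441)
z^{k+1} = -0.5756
Step 3: u-update.
u^{k+1} = 1.5441 + 1.2757 + 0.5756 = 3.3954
Step 4: Primal residual = |1.2757 + 0.5756| = 1.8513


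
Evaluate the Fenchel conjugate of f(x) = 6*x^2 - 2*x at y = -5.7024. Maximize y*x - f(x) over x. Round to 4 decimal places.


f*(y) = sup_x {y*x - a*x^2 - b*x} = sup_x {(y-b)*x - a*x^2}
FOC: (y - b) - 2a*x = 0 => x* = (y - b)/(2a)
x* = (-5.7024 + 2)/(2*6) = -0.3085
f*(-5.7024) = (y-b)^2/(4a) = (-5.7024 + 2)^2/(4*6)
= 13.7078/24 = 0.5712


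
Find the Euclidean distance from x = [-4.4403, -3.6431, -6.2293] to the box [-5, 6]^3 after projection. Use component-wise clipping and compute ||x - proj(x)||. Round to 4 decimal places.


Project each component onto [-5, 6].
clip(-4.4403) = -4.4403, clip(-3.6431) = -3.6431, clip(-6.2293) = -5.0
Projection = [-4.4403, -3.6431, -5.0]
Squared diffs: [0.0, 0.0, 1.5112]
Distance = sqrt(1.5112) = 1.2293


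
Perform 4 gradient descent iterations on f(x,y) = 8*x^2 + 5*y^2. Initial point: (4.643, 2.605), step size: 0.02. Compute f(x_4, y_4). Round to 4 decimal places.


Gradient descent on f(x,y) = 8*x^2 + 5*y^2.
Starting point: (4.643, 2.605), alpha = 0.02
Step 1: grad_x = 2*8*4.643 = 74.288, grad_y = 2*5*2.605 = 26.05
  x_1 = 4.643 - 0.02*74.288 = 3.1572
  y_1 = 2.605 - 0.02*26.05 = 2.084
Step 2: grad_x = 2*8*3.1572 = 50.5158, grad_y = 2*5*2.084 = 20.84
  x_2 = 3.1572 - 0.02*50.5158 = 2.1469
  y_2 = 2.084 - 0.02*20.84 = 1.6672
Step 3: grad_x = 2*8*2.1469 = 34.3508, grad_y = 2*5*1.6672 = 16.672
  x_3 = 2.1469 - 0.02*34.3508 = 1.4599
  y_3 = 1.6672 - 0.02*16.672 = 1.3338
Step 4: grad_x = 2*8*1.4599 = 23.3585, grad_y = 2*5*1.3338 = 13.3376
  x_4 = 1.4599 - 0.02*23.3585 = 0.9927
  y_4 = 1.3338 - 0.02*13.3376 = 1.067
f(0.9927, 1.067) = 8*0.9927^2 + 5*1.067^2 = 13.5767


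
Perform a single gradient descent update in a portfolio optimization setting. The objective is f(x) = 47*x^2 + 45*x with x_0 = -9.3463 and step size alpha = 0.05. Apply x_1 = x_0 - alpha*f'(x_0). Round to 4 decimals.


We compute the gradient at x_0 and apply the update.
f'(x) = 94*x + 45
f'(-9.3463) = 94*-9.3463 + 45 = -833.5522
x_1 = -9.3463 - 0.05*-833.5522 = 32.3313


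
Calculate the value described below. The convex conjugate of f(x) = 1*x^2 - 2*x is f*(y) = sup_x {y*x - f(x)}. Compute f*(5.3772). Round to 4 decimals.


f*(y) = sup_x {y*x - a*x^2 - b*x} = sup_x {(y-b)*x - a*x^2}
FOC: (y - b) - 2a*x = 0 => x* = (y - b)/(2a)
x* = (5.3772 + 2)/(2*1) = 3.6886
f*(5.3772) = (y-b)^2/(4a) = (5.3772 + 2)^2/(4*1)
= 54.4231/4 = 13.6058


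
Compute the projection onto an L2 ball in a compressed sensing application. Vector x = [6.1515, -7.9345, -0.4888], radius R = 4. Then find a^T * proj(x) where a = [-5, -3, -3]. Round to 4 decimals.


Step 1: Compute ||x|| (intermediates to 6 decimals).
||x|| = sqrt(6.1515^2 + (-7.9345)^2 + (-0.4888)^2) = 10.051675
Step 2: Project.
Since ||x|| > R, scale = R/||x|| = 4/10.051675 = 0.397944, proj(x) = scale * x
proj(x) = [2.447953, -3.157487, -0.194515]
Step 3: Dot product.
a^T * proj(x) = -5*2.447953 - 3*(-3.157487) - 3*(-0.194515) = -2.1838


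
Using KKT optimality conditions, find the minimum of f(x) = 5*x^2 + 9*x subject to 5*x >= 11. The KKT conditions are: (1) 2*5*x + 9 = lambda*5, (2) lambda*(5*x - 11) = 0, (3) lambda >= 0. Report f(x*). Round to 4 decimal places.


Step 1: Try lambda = 0 (constraint inactive).
x_unc = -9/(2*5) = -0.9
Check: 5*-0.9 = -4.5 < 11 -- violated!
Step 2: Constraint must be active: 5*x = 11
x* = 11/5 = 2.2
lambda = (2*5*2.2 + 9)/5 = 6.2
Step 3: Compute optimal value.
f(x*) = 5*2.2^2 + 9*2.2 = 44.0


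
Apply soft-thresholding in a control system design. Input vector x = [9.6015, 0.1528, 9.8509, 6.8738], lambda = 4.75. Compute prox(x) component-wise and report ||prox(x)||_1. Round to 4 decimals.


Soft-thresholding with lambda = 4.75:
prox(9.6015) = sign(9.6015)*max(|9.6015| - 4.75, 0) = 4.8515
prox(0.1528) = sign(0.1528)*max(|0.1528| - 4.75, 0) = 0.0
prox(9.8509) = sign(9.8509)*max(|9.8509| - 4.75, 0) = 5.1009
prox(6.8738) = sign(6.8738)*max(|6.8738| - 4.75, 0) = 2.1238
prox(x) = [4.8515, 0.0, 5.1009, 2.1238]
||prox(x)||_1 = 4.8515 + 0.0 + 5.1009 + 2.1238 = 12.0762


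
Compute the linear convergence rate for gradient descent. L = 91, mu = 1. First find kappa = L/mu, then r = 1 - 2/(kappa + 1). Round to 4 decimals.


Step 1: Compute the condition number.
kappa = L/mu = 91/1 = 91.0
Step 2: Compute the convergence rate.
r = 1 - 2/(kappa + 1) = 1 - 2*mu/(L + mu) = (L - mu)/(L + mu) = 90/92 = 0.9783


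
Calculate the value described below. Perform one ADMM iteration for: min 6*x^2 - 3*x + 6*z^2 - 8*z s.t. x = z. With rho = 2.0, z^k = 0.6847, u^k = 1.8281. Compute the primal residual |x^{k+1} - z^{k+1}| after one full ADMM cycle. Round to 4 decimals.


ADMM iteration with rho = 2.0, z^k = 0.6847, u^k = 1.8281
Step 1: x-update.
Minimize 6*x^2 - 3*x + (2.0/2)*(x - 0.6847 + 1.8281)^2
FOC: (2*6 + 2.0)*x = 3 + 2.0*(0.6847 - 1.8281)
x^{k+1} = 0.0509
Step 2: z-update.
Minimize 6*z^2 - 8*z + (2.0/2)*(0.0509 - z + 1.8281)^2
FOC: (2*6 + 2.0)*z = 8 + 2.0*(0.0509 + 1.8281)
z^{k+1} = 0.8399
Step 3: u-update.
u^{k+1} = 1.8281 + 0.0509 - 0.8399 = 1.0392
Step 4: Primal residual = |0.0509 - 0.8399| = 0.7889


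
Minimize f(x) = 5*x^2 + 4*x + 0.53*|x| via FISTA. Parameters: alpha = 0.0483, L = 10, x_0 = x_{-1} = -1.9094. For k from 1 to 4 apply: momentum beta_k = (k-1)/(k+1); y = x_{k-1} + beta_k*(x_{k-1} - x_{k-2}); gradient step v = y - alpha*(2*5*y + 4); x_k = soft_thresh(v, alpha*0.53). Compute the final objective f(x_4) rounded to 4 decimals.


FISTA on f(x) = 5*x^2 + 4*x + 0.53*|x|
L = 10, alpha = 0.0483
Iteration 1: beta = 0.0, y = -1.9094 + 0.0*(-1.9094 + 1.9094) = -1.9094
  grad(y) = -15.094, v = y - alpha*grad = -1.1804
  prox(v) = soft_thresh(-1.1804, 0.0256) = -1.1548
Iteration 2: beta = 0.3333, y = -1.1548 + 0.3333*(-1.1548 + 1.9094) = -0.9032
  grad(y) = -5.0321, v = y - alpha*grad = -0.6602
  prox(v) = soft_thresh(-0.6602, 0.0256) = -0.6346
Iteration 3: beta = 0.5, y = -0.6346 + 0.5*(-0.6346 + 1.1548) = -0.3745
  grad(y) = 0.2554, v = y - alpha*grad = -0.3868
  prox(v) = soft_thresh(-0.3868, 0.0256) = -0.3612
Iteration 4: beta = 0.6, y = -0.3612 + 0.6*(-0.3612 + 0.6346) = -0.1972
  grad(y) = 2.0282, v = y - alpha*grad = -0.2951
  prox(v) = soft_thresh(-0.2951, 0.0256) = -0.2695
f(x_4) = 5*(-0.2695)^2 + 4*(-0.2695) + 0.53*|-0.2695| = -0.572


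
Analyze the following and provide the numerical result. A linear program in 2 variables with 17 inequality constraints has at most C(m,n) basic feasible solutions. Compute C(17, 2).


Each vertex corresponds to some choice of n active constraints out of m, so the number of vertices is at most C(m, n) = m! / (n!(m-n)!).
m = 17, n = 2
Numerator: 17 * 16
Denominator: 2! = 2
C(17, 2) = 136


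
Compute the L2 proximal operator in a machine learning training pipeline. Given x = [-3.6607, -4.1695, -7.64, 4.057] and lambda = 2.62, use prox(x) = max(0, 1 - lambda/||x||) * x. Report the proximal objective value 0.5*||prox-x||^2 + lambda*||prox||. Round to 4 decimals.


Step 1: Compute ||x||.
||x|| = 10.2769
Step 2: Compute scaling factor.
scale = max(0, 1 - 2.62/10.2769) = 0.7451
Step 3: prox(x) = [-2.7274, -3.1065, -5.6922, 3.0227]
||prox(x)|| = 7.6569
Step 4: Proximal objective.
0.5*||prox-x||^2 = 3.4322
lambda*||prox|| = 20.0611
Total = 23.4932


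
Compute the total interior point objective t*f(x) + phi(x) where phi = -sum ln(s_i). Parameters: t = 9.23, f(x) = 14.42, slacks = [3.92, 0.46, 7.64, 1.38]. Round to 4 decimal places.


Step 1: Compute log-barrier.
ln values: [1.3661, -0.7765, 2.0334, 0.3221]
phi = -(1.3661 - 0.7765 + 2.0334 + 0.3221) = -2.945
Step 2: Compute augmented objective.
t*f(x) = 9.23*14.42 = 133.0966
Total = 133.0966 - 2.945 = 130.1516


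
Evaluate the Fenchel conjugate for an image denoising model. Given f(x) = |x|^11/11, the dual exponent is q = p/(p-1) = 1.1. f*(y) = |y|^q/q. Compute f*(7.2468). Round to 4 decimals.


The conjugate exponent q satisfies 1/p + 1/q = 1.
p = 11, so q = 11/(11 - 1) = 1.1
|y|^q = 7.2468^1.1 = 8.8341
f*(7.2468) = 8.8341 / 1.1 = 8.031


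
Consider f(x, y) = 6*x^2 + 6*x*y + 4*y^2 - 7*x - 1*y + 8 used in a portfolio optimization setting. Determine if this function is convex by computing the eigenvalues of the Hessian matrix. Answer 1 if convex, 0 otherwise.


The Hessian of f(x,y) = 6*x^2 + 6*x*y + 4*y^2 - 7*x - 1*y + 8 is:
H = [[12, 6], [6, 8]]
Trace = 12 + 8 = 20
Determinant = 12*8 - (6)^2 = 60
Discriminant = (20)^2 - 4*60 = 160.0
Eigenvalues: lambda_1 = 3.6754, lambda_2 = 16.3246
The function is convex.

1


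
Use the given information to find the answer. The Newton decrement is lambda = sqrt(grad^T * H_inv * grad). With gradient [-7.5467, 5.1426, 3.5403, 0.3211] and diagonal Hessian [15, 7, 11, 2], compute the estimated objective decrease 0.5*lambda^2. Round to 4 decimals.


Step 1: H is diagonal, so H^(-1) * g = [-0.5031, 0.7347, 0.3218, 0.1606].
Step 2: g^T H^(-1) g = sum_i g_i^2 / H_ii
  = (-7.5467)^2/15 + (5.1426)^2/7 + (3.5403)^2/11 + (0.3211)^2/2
  = 3.7968 + 3.778 + 1.1394 + 0.0516 = 8.7659
Step 3: Objective decrease = 0.5 * g^T H^(-1) g = 4.3829


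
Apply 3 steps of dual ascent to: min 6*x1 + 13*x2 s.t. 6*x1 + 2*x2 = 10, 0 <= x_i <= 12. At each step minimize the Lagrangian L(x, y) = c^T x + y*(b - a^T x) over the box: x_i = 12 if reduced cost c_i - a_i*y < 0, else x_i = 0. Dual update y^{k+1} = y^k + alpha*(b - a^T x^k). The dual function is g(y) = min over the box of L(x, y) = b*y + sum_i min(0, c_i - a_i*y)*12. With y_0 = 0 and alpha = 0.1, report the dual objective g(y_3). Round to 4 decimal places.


Dual ascent for LP: min 6*x1 + 13*x2, 6*x1 + 2*x2 = 10, 0 <= x_i <= 12
Step 1: y^k = 0.0, reduced costs: (6.0, 13.0)
  x^k = (0.0, 0.0), subgradient = b - a^T x = 10.0
  y^{k+1} = 0.0 + 0.1*10.0 = 1.0
Step 2: y^k = 1.0, reduced costs: (0.0, 11.0)
  x^k = (0.0, 0.0), subgradient = b - a^T x = 10.0
  y^{k+1} = 1.0 + 0.1*10.0 = 2.0
Step 3: y^k = 2.0, reduced costs: (-6.0, 9.0)
  x^k = (12.0, 0.0), subgradient = b - a^T x = -62.0
  y^{k+1} = 2.0 + 0.1*-62.0 = -4.2
Dual objective at y_3 = -4.2: reduced costs (31.2, 21.4), box minimizer x = (0.0, 0.0)
g(y_3) = b*y + (c1 - a1*y)*x1 + (c2 - a2*y)*x2 = 10*(-4.2) + 31.2*0.0 + 21.4*0.0 = -42.0 + 0.0 + 0.0 = -42.0


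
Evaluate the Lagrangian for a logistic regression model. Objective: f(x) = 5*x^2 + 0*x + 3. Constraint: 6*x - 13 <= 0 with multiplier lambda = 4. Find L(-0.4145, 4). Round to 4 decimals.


Step 1: Evaluate f(x).
f(-0.4145) = 5*(-0.4145)^2 + 0*(-0.4145) + 3 = 3.8591
Step 2: Evaluate g(x).
g(-0.4145) = 6*-0.4145 - 13 = -15.487
Step 3: Compute Lagrangian.
L = 3.8591 + 4*-15.487 = -58.0889


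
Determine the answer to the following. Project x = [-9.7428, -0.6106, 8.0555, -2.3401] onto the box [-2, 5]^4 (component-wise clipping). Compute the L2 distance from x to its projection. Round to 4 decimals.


Project each component onto [-2, 5].
clip(-9.7428) = -2.0, clip(-0.6106) = -0.6106, clip(8.0555) = 5.0, clip(-2.3401) = -2.0
Projection = [-2.0, -0.6106, 5.0, -2.0]
Squared diffs: [59.951, 0.0, 9.3361, 0.1157]
Distance = sqrt(69.4028) = 8.3308


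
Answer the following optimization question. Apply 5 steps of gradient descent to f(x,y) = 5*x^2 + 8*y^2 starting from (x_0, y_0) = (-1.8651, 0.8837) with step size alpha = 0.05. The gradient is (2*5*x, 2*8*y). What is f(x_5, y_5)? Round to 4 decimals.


Gradient descent on f(x,y) = 5*x^2 + 8*y^2.
Starting point: (-1.8651, 0.8837), alpha = 0.05
Step 1: grad_x = 2*5*-1.8651 = -18.651, grad_y = 2*8*0.8837 = 14.1392
  x_1 = -1.8651 - 0.05*-18.651 = -0.9326
  y_1 = 0.8837 - 0.05*14.1392 = 0.1767
Step 2: grad_x = 2*5*-0.9326 = -9.3255, grad_y = 2*8*0.1767 = 2.8278
  x_2 = -0.9326 - 0.05*-9.3255 = -0.4663
  y_2 = 0.1767 - 0.05*2.8278 = 0.0353
Step 3: grad_x = 2*5*-0.4663 = -4.6628, grad_y = 2*8*0.0353 = 0.5656
  x_3 = -0.4663 - 0.05*-4.6628 = -0.2331
  y_3 = 0.0353 - 0.05*0.5656 = 0.0071
Step 4: grad_x = 2*5*-0.2331 = -2.3314, grad_y = 2*8*0.0071 = 0.1131
  x_4 = -0.2331 - 0.05*-2.3314 = -0.1166
  y_4 = 0.0071 - 0.05*0.1131 = 0.0014
Step 5: grad_x = 2*5*-0.1166 = -1.1657, grad_y = 2*8*0.0014 = 0.0226
  x_5 = -0.1166 - 0.05*-1.1657 = -0.0583
  y_5 = 0.0014 - 0.05*0.0226 = 0.0003
f(-0.0583, 0.0003) = 5*(-0.0583)^2 + 8*0.0003^2 = 0.017


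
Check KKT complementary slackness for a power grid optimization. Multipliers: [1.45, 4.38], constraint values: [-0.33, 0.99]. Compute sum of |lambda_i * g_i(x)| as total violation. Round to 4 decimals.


KKT complementary slackness check:
lambda_1 * g_1 = 1.45 * -0.33 = -0.4785
lambda_2 * g_2 = 4.38 * 0.99 = 4.3362
Total violation = 0.4785 + 4.3362 = 4.8147


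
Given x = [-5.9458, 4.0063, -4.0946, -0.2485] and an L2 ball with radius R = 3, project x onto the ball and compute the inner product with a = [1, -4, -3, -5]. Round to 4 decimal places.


Step 1: Compute ||x|| (intermediates to 6 decimals).
||x|| = sqrt((-5.9458)^2 + 4.0063^2 + (-4.0946)^2 + (-0.2485)^2) = 8.260174
Step 2: Project.
Since ||x|| > R, scale = R/||x|| = 3/8.260174 = 0.363188, proj(x) = scale * x
proj(x) = [-2.159443, 1.45504, -1.48711, -0.090252]
Step 3: Dot product.
a^T * proj(x) = 1*(-2.159443) - 4*1.45504 - 3*(-1.48711) - 5*(-0.090252) = -3.067


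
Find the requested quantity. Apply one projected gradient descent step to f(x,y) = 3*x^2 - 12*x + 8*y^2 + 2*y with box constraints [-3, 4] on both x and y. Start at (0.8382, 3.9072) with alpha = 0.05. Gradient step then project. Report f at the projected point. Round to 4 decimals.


Step 1: Compute gradient at (0.8382, 3.9072).
grad_x = 2*3*0.8382 - 12 = -6.9708
grad_y = 2*8*3.9072 + 2 = 64.5152
Step 2: Gradient step.
x_raw = 0.8382 - 0.05*-6.9708 = 1.1867
y_raw = 3.9072 - 0.05*64.5152 = 0.6814
Step 3: Project onto [-3, 4].
x_proj = clip(1.1867) = 1.1867
y_proj = clip(0.6814) = 0.6814
Step 4: Evaluate f.
f(1.1867, 0.6814) = -4.9381


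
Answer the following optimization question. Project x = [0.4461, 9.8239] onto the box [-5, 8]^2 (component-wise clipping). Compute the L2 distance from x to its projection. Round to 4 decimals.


Project each component onto [-5, 8].
clip(0.4461) = 0.4461, clip(9.8239) = 8.0
Projection = [0.4461, 8.0]
Squared diffs: [0.0, 3.3266]
Distance = sqrt(3.3266) = 1.8239


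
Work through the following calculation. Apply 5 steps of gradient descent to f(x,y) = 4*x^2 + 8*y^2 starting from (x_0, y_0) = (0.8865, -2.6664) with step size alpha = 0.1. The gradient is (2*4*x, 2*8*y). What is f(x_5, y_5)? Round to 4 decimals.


Gradient descent on f(x,y) = 4*x^2 + 8*y^2.
Starting point: (0.8865, -2.6664), alpha = 0.1
Step 1: grad_x = 2*4*0.8865 = 7.092, grad_y = 2*8*-2.6664 = -42.6624
  x_1 = 0.8865 - 0.1*7.092 = 0.1773
  y_1 = -2.6664 - 0.1*-42.6624 = 1.5998
Step 2: grad_x = 2*4*0.1773 = 1.4184, grad_y = 2*8*1.5998 = 25.5974
  x_2 = 0.1773 - 0.1*1.4184 = 0.0355
  y_2 = 1.5998 - 0.1*25.5974 = -0.9599
Step 3: grad_x = 2*4*0.0355 = 0.2837, grad_y = 2*8*-0.9599 = -15.3585
  x_3 = 0.0355 - 0.1*0.2837 = 0.0071
  y_3 = -0.9599 - 0.1*-15.3585 = 0.5759
Step 4: grad_x = 2*4*0.0071 = 0.0567, grad_y = 2*8*0.5759 = 9.2151
  x_4 = 0.0071 - 0.1*0.0567 = 0.0014
  y_4 = 0.5759 - 0.1*9.2151 = -0.3456
Step 5: grad_x = 2*4*0.0014 = 0.0113, grad_y = 2*8*-0.3456 = -5.529
  x_5 = 0.0014 - 0.1*0.0113 = 0.0003
  y_5 = -0.3456 - 0.1*-5.529 = 0.2073
f(0.0003, 0.2073) = 4*0.0003^2 + 8*0.2073^2 = 0.3439


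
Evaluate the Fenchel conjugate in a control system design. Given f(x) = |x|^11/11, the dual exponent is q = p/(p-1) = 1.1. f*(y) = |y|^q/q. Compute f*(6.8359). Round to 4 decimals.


The conjugate exponent q satisfies 1/p + 1/q = 1.
p = 11, so q = 11/(11 - 1) = 1.1
|y|^q = 6.8359^1.1 = 8.2847
f*(6.8359) = 8.2847 / 1.1 = 7.5315


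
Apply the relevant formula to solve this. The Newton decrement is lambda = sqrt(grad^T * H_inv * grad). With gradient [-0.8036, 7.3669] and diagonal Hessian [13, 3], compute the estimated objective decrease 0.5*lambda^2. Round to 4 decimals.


Step 1: H is diagonal, so H^(-1) * g = [-0.0618, 2.4556].
Step 2: g^T H^(-1) g = sum_i g_i^2 / H_ii
  = (-0.8036)^2/13 + (7.3669)^2/3
  = 0.0497 + 18.0904 = 18.1401
Step 3: Objective decrease = 0.5 * g^T H^(-1) g = 9.07


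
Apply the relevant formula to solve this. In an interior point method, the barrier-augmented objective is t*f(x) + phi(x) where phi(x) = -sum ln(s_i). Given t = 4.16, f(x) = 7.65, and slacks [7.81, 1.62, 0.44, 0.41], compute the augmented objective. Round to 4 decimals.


Step 1: Compute log-barrier.
ln values: [2.0554, 0.4824, -0.821, -0.8916]
phi = -(2.0554 + 0.4824 - 0.821 - 0.8916) = -0.8253
Step 2: Compute augmented objective.
t*f(x) = 4.16*7.65 = 31.824
Total = 31.824 - 0.8253 = 30.9987


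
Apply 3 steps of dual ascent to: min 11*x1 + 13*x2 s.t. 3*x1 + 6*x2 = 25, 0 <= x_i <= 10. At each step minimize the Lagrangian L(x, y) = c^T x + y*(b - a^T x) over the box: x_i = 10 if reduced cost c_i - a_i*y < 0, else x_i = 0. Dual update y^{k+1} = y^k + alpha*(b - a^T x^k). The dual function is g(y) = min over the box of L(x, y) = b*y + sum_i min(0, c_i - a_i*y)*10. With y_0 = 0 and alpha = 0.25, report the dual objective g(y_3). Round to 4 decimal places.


Dual ascent for LP: min 11*x1 + 13*x2, 3*x1 + 6*x2 = 25, 0 <= x_i <= 10
Step 1: y^k = 0.0, reduced costs: (11.0, 13.0)
  x^k = (0.0, 0.0), subgradient = b - a^T x = 25.0
  y^{k+1} = 0.0 + 0.25*25.0 = 6.25
Step 2: y^k = 6.25, reduced costs: (-7.75, -24.5)
  x^k = (10.0, 10.0), subgradient = b - a^T x = -65.0
  y^{k+1} = 6.25 + 0.25*-65.0 = -10.0
Step 3: y^k = -10.0, reduced costs: (41.0, 73.0)
  x^k = (0.0, 0.0), subgradient = b - a^T x = 25.0
  y^{k+1} = -10.0 + 0.25*25.0 = -3.75
Dual objective at y_3 = -3.75: reduced costs (22.25, 35.5), box minimizer x = (0.0, 0.0)
g(y_3) = b*y + (c1 - a1*y)*x1 + (c2 - a2*y)*x2 = 25*(-3.75) + 22.25*0.0 + 35.5*0.0 = -93.75 + 0.0 + 0.0 = -93.75


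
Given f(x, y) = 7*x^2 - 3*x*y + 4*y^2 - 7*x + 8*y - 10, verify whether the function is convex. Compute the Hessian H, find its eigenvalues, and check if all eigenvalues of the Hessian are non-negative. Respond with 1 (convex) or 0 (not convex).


The Hessian of f(x,y) = 7*x^2 - 3*x*y + 4*y^2 - 7*x + 8*y - 10 is:
H = [[14, -3], [-3, 8]]
Trace = 14 + 8 = 22
Determinant = 14*8 - (-3)^2 = 103
Discriminant = (22)^2 - 4*103 = 72.0
Eigenvalues: lambda_1 = 6.7574, lambda_2 = 15.2426
The function is convex.

1


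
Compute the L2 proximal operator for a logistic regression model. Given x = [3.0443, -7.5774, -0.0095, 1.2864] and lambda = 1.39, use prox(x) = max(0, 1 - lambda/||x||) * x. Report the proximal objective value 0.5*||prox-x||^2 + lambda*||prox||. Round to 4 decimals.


Step 1: Compute ||x||.
||x|| = 8.2668
Step 2: Compute scaling factor.
scale = max(0, 1 - 1.39/8.2668) = 0.8319
Step 3: prox(x) = [2.5324, -6.3033, -0.0079, 1.0701]
||prox(x)|| = 6.8768
Step 4: Proximal objective.
0.5*||prox-x||^2 = 0.9661
lambda*||prox|| = 9.5588
Total = 10.5248


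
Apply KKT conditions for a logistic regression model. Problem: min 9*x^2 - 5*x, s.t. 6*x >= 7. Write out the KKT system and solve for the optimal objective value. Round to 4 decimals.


Step 1: Try lambda = 0 (constraint inactive).
x_unc = 5/(2*9) = 0.2778
Check: 6*0.2778 = 1.6668 < 7 -- violated!
Step 2: Constraint must be active: 6*x = 7
x* = 7/6 = 1.1667 (rounded; the exact value 7/6 is used below)
lambda = (2*9*(7/6) - 5)/6 = 2.6667
Step 3: Compute optimal value.
f(x*) = 9*(7/6)^2 - 5*(7/6) = 6.4167


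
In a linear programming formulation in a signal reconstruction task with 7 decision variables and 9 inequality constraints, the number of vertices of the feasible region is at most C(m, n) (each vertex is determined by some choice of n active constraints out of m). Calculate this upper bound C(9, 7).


Each vertex corresponds to some choice of n active constraints out of m, so the number of vertices is at most C(m, n) = m! / (n!(m-n)!).
m = 9, n = 7
Numerator: 9 * 8 * 7 * 6 * 5 * 4 * 3
Denominator: 7! = 5040
C(9, 7) = 36


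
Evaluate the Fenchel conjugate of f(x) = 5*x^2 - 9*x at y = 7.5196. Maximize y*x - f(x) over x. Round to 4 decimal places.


f*(y) = sup_x {y*x - a*x^2 - b*x} = sup_x {(y-b)*x - a*x^2}
FOC: (y - b) - 2a*x = 0 => x* = (y - b)/(2a)
x* = (7.5196 + 9)/(2*5) = 1.652
f*(7.5196) = (y-b)^2/(4a) = (7.5196 + 9)^2/(4*5)
= 272.8972/20 = 13.6449


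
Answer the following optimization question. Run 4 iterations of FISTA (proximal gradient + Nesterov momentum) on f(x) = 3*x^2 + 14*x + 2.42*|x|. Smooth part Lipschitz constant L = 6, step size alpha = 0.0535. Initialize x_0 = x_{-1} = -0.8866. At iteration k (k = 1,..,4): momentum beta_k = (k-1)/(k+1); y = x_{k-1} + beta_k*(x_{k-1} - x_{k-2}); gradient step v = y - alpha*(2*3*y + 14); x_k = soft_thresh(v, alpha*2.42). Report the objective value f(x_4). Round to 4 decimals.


FISTA on f(x) = 3*x^2 + 14*x + 2.42*|x|
L = 6, alpha = 0.0535
Iteration 1: beta = 0.0, y = -0.8866 + 0.0*(-0.8866 + 0.8866) = -0.8866
  grad(y) = 8.6804, v = y - alpha*grad = -1.351
  prox(v) = soft_thresh(-1.351, 0.1295) = -1.2215
Iteration 2: beta = 0.3333, y = -1.2215 + 0.3333*(-1.2215 + 0.8866) = -1.3332
  grad(y) = 6.0009, v = y - alpha*grad = -1.6542
  prox(v) = soft_thresh(-1.6542, 0.1295) = -1.5248
Iteration 3: beta = 0.5, y = -1.5248 + 0.5*(-1.5248 + 1.2215) = -1.6764
  grad(y) = 3.9418, v = y - alpha*grad = -1.8873
  prox(v) = soft_thresh(-1.8873, 0.1295) = -1.7578
Iteration 4: beta = 0.6, y = -1.7578 + 0.6*(-1.7578 + 1.5248) = -1.8976
  grad(y) = 2.6144, v = y - alpha*grad = -2.0375
  prox(v) = soft_thresh(-2.0375, 0.1295) = -1.908
f(x_4) = 3*(-1.908)^2 + 14*(-1.908) + 2.42*|-1.908| = -11.1732


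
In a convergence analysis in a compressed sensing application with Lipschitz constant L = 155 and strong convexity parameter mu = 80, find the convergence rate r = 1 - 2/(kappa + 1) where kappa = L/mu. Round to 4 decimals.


Step 1: Compute the condition number.
kappa = L/mu = 155/80 = 1.9375
Step 2: Compute the convergence rate.
r = 1 - 2/(kappa + 1) = 1 - 2*mu/(L + mu) = (L - mu)/(L + mu) = 75/235 = 0.3191


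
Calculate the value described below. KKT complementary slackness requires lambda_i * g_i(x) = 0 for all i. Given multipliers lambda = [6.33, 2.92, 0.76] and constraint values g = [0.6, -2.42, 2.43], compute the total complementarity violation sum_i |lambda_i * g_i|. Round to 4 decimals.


KKT complementary slackness check:
lambda_1 * g_1 = 6.33 * 0.6 = 3.798
lambda_2 * g_2 = 2.92 * -2.42 = -7.0664
lambda_3 * g_3 = 0.76 * 2.43 = 1.8468
Total violation = 3.798 + 7.0664 + 1.8468 = 12.7112


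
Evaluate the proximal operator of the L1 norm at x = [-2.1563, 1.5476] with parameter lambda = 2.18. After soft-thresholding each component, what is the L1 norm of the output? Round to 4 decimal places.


Soft-thresholding with lambda = 2.18:
prox(-2.1563) = sign(-2.1563)*max(|-2.1563| - 2.18, 0) = 0.0
prox(1.5476) = sign(1.5476)*max(|1.5476| - 2.18, 0) = 0.0
prox(x) = [0.0, 0.0]
||prox(x)||_1 = 0.0 + 0.0 = 0.0


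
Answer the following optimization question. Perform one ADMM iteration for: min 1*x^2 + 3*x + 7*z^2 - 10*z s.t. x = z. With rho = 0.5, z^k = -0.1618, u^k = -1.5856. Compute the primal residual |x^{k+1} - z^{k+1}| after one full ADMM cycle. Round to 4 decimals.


ADMM iteration with rho = 0.5, z^k = -0.1618, u^k = -1.5856
Step 1: x-update.
Minimize 1*x^2 + 3*x + (0.5/2)*(x + 0.1618 - 1.5856)^2
FOC: (2*1 + 0.5)*x = -3 + 0.5*(-0.1618 + 1.5856)
x^{k+1} = -0.9152
Step 2: z-update.
Minimize 7*z^2 - 10*z + (0.5/2)*(-0.9152 - z - 1.5856)^2
FOC: (2*7 + 0.5)*z = 10 + 0.5*(-0.9152 - 1.5856)
z^{k+1} = 0.6034
Step 3: u-update.
u^{k+1} = -1.5856 - 0.9152 - 0.6034 = -3.1043
Step 4: Primal residual = |-0.9152 - 0.6034| = 1.5187


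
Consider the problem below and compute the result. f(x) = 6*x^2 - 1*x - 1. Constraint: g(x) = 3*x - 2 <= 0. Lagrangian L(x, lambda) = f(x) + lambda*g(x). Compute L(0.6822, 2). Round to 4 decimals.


Step 1: Evaluate f(x).
f(0.6822) = 6*0.6822^2 - 1*0.6822 - 1 = 1.1102
Step 2: Evaluate g(x).
g(0.6822) = 3*0.6822 - 2 = 0.0466
Step 3: Compute Lagrangian.
L = 1.1102 + 2*0.0466 = 1.2034


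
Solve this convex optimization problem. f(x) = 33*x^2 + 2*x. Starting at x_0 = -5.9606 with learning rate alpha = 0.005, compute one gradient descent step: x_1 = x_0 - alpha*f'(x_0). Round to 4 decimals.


We compute the gradient at x_0 and apply the update.
f'(x) = 66*x + 2
f'(-5.9606) = 66*-5.9606 + 2 = -391.3996
x_1 = -5.9606 - 0.005*-391.3996 = -4.0036


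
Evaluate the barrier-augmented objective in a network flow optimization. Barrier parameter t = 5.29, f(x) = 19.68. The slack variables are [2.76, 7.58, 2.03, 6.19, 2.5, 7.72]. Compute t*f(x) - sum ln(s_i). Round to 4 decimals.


Step 1: Compute log-barrier.
ln values: [1.0152, 2.0255, 0.708, 1.8229, 0.9163, 2.0438]
phi = -(1.0152 + 2.0255 + 0.708 + 1.8229 + 0.9163 + 2.0438) = -8.5318
Step 2: Compute augmented objective.
t*f(x) = 5.29*19.68 = 104.1072
Total = 104.1072 - 8.5318 = 95.5754


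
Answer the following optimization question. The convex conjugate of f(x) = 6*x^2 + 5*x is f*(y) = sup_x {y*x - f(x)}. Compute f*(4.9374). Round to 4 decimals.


f*(y) = sup_x {y*x - a*x^2 - b*x} = sup_x {(y-b)*x - a*x^2}
FOC: (y - b) - 2a*x = 0 => x* = (y - b)/(2a)
x* = (4.9374 - 5)/(2*6) = -0.0052
f*(4.9374) = (y-b)^2/(4a) = (4.9374 - 5)^2/(4*6)
= 0.0039/24 = 0.0002


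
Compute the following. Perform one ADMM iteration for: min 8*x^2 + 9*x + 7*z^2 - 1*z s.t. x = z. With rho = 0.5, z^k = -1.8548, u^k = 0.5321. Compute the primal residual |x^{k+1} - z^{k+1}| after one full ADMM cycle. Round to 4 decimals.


ADMM iteration with rho = 0.5, z^k = -1.8548, u^k = 0.5321
Step 1: x-update.
Minimize 8*x^2 + 9*x + (0.5/2)*(x + 1.8548 + 0.5321)^2
FOC: (2*8 + 0.5)*x = -9 + 0.5*(-1.8548 - 0.5321)
x^{k+1} = -0.6178
Step 2: z-update.
Minimize 7*z^2 - 1*z + (0.5/2)*(-0.6178 - z + 0.5321)^2
FOC: (2*7 + 0.5)*z = 1 + 0.5*(-0.6178 + 0.5321)
z^{k+1} = 0.066
Step 3: u-update.
u^{k+1} = 0.5321 - 0.6178 - 0.066 = -0.1517
Step 4: Primal residual = |-0.6178 - 0.066| = 0.6838


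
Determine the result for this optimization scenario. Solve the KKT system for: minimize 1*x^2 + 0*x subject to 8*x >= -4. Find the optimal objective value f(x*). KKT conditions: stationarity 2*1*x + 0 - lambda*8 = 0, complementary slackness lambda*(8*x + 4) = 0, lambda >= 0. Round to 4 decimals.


Step 1: Try lambda = 0 (constraint inactive).
Stationarity: 2*1*x + 0 = 0
x* = 0/(2*1) = 0.0
Check constraint: 8*0.0 = 0.0 >= -4 -- satisfied.
Step 2: Compute optimal value.
f(x*) = 1*0.0^2 + 0*0.0 = 0.0


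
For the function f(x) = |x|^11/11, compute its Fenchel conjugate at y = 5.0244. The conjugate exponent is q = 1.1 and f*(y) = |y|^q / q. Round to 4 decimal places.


The conjugate exponent q satisfies 1/p + 1/q = 1.
p = 11, so q = 11/(11 - 1) = 1.1
|y|^q = 5.0244^1.1 = 5.9046
f*(5.0244) = 5.9046 / 1.1 = 5.3678


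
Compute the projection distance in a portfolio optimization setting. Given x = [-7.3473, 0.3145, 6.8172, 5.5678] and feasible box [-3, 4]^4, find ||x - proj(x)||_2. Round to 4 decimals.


Project each component onto [-3, 4].
clip(-7.3473) = -3.0, clip(0.3145) = 0.3145, clip(6.8172) = 4.0, clip(5.5678) = 4.0
Projection = [-3.0, 0.3145, 4.0, 4.0]
Squared diffs: [18.899, 0.0, 7.9366, 2.458]
Distance = sqrt(29.2936) = 5.4124


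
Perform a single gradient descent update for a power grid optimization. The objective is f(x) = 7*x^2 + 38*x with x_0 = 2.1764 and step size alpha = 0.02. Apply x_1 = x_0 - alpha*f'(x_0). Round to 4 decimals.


We compute the gradient at x_0 and apply the update.
f'(x) = 14*x + 38
f'(2.1764) = 14*2.1764 + 38 = 68.4696
x_1 = 2.1764 - 0.02*68.4696 = 0.807


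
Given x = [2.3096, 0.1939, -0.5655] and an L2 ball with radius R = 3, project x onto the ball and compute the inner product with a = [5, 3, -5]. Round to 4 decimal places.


Step 1: Compute ||x|| (intermediates to 6 decimals).
||x|| = sqrt(2.3096^2 + 0.1939^2 + (-0.5655)^2) = 2.385716
Step 2: Project.
Since ||x|| <= R, proj = x (no scaling needed).
proj(x) = [2.3096, 0.1939, -0.5655]
Step 3: Dot product.
a^T * proj(x) = 5*2.3096 + 3*0.1939 - 5*(-0.5655) = 14.9572
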